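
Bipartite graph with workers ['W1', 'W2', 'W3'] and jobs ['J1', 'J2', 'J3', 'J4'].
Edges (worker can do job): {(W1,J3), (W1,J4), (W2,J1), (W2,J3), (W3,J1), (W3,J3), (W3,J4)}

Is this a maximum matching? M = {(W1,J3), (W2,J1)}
No, size 2 is not maximum

Proposed matching has size 2.
Maximum matching size for this graph: 3.

This is NOT maximum - can be improved to size 3.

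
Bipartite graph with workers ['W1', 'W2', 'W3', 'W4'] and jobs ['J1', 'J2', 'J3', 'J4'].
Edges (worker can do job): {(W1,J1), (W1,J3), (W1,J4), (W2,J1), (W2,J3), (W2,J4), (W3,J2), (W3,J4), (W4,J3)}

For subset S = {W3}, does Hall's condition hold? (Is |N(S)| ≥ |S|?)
Yes: |N(S)| = 2, |S| = 1

Subset S = {W3}
Neighbors N(S) = {J2, J4}

|N(S)| = 2, |S| = 1
Hall's condition: |N(S)| ≥ |S| is satisfied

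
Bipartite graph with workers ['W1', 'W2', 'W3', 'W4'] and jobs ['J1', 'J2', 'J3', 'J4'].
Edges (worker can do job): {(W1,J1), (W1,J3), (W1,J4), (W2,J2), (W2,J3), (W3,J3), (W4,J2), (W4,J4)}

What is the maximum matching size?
Maximum matching size = 4

Maximum matching: {(W1,J1), (W2,J2), (W3,J3), (W4,J4)}
Size: 4

This assigns 4 workers to 4 distinct jobs.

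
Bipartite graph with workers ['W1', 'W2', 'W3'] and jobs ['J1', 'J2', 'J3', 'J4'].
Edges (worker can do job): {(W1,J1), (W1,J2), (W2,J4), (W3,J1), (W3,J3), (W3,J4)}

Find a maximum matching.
Matching: {(W1,J2), (W2,J4), (W3,J3)}

Maximum matching (size 3):
  W1 → J2
  W2 → J4
  W3 → J3

Each worker is assigned to at most one job, and each job to at most one worker.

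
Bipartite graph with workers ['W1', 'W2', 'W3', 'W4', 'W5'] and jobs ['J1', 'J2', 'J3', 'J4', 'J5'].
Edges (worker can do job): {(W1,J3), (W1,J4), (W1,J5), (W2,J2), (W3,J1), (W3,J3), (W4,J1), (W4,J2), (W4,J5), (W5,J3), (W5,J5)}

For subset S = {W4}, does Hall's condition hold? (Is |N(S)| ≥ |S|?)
Yes: |N(S)| = 3, |S| = 1

Subset S = {W4}
Neighbors N(S) = {J1, J2, J5}

|N(S)| = 3, |S| = 1
Hall's condition: |N(S)| ≥ |S| is satisfied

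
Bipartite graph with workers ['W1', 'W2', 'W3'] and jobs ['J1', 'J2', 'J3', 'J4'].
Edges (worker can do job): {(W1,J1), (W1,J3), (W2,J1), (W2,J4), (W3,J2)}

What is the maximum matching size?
Maximum matching size = 3

Maximum matching: {(W1,J1), (W2,J4), (W3,J2)}
Size: 3

This assigns 3 workers to 3 distinct jobs.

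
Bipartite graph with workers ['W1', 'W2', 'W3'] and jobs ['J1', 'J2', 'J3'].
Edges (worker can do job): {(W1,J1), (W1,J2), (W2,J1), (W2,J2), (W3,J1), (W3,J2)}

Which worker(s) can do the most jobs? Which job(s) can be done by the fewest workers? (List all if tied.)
Most versatile: W1, W2, W3 (2 jobs); Least covered: J3 (0 workers)

Worker degrees (jobs they can do): W1:2, W2:2, W3:2
Job degrees (workers who can do it): J1:3, J2:3, J3:0

Maximum worker degree is 2, achieved by: W1, W2, W3
Minimum job degree is 0, achieved by: J3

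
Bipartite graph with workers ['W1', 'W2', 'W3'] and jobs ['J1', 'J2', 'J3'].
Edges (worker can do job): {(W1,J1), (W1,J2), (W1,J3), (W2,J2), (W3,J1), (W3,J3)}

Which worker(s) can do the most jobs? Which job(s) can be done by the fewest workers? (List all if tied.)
Most versatile: W1 (3 jobs); Least covered: J1, J2, J3 (2 workers)

Worker degrees (jobs they can do): W1:3, W2:1, W3:2
Job degrees (workers who can do it): J1:2, J2:2, J3:2

Maximum worker degree is 3, achieved by: W1
Minimum job degree is 2, achieved by: J1, J2, J3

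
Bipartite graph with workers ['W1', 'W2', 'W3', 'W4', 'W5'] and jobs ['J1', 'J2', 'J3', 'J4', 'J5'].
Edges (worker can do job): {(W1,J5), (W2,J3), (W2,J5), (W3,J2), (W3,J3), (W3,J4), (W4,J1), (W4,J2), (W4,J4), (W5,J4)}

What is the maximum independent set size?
Maximum independent set = 5

By König's theorem:
- Min vertex cover = Max matching = 5
- Max independent set = Total vertices - Min vertex cover
- Max independent set = 10 - 5 = 5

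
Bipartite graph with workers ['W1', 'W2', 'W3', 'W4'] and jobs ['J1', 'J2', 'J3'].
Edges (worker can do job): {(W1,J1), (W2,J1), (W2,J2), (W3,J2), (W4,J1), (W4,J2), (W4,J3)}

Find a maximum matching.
Matching: {(W1,J1), (W3,J2), (W4,J3)}

Maximum matching (size 3):
  W1 → J1
  W3 → J2
  W4 → J3

Each worker is assigned to at most one job, and each job to at most one worker.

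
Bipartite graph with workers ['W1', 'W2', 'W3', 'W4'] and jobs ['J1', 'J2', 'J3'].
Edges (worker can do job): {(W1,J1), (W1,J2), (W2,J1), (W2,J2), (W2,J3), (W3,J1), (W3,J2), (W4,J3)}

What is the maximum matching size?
Maximum matching size = 3

Maximum matching: {(W1,J2), (W3,J1), (W4,J3)}
Size: 3

This assigns 3 workers to 3 distinct jobs.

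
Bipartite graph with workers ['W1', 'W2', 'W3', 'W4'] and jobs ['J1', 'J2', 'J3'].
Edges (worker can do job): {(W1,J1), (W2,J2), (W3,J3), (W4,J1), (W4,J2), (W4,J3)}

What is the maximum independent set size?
Maximum independent set = 4

By König's theorem:
- Min vertex cover = Max matching = 3
- Max independent set = Total vertices - Min vertex cover
- Max independent set = 7 - 3 = 4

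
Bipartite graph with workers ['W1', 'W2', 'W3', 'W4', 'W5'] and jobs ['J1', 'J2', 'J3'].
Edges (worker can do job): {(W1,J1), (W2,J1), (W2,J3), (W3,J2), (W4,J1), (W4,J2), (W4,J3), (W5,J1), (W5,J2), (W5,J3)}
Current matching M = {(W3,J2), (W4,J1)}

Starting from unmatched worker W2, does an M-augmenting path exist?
Yes: W2 → J1 → W4 → J3

An M-augmenting path alternates non-matching / matching edges, starting and ending at unmatched vertices.
Path: W2 → J1 → W4 → J3
(J3 is unmatched in M, so the path is augmenting.)
Flipping edges along this path would increase |M| from 2 to 3.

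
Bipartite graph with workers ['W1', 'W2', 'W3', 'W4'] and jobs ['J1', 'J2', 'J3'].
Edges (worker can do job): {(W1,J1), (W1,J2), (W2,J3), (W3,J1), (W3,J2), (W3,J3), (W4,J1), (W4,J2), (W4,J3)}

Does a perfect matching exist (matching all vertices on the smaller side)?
Yes, perfect matching exists (size 3)

Perfect matching: {(W1,J1), (W3,J2), (W4,J3)}
All 3 vertices on the smaller side are matched.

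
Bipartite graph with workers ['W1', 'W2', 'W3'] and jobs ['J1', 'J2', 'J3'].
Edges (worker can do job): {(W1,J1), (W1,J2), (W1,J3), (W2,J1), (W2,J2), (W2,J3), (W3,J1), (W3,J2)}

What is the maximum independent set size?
Maximum independent set = 3

By König's theorem:
- Min vertex cover = Max matching = 3
- Max independent set = Total vertices - Min vertex cover
- Max independent set = 6 - 3 = 3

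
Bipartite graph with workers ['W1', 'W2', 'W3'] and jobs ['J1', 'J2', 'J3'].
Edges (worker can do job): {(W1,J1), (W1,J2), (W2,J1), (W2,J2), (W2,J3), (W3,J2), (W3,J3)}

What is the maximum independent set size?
Maximum independent set = 3

By König's theorem:
- Min vertex cover = Max matching = 3
- Max independent set = Total vertices - Min vertex cover
- Max independent set = 6 - 3 = 3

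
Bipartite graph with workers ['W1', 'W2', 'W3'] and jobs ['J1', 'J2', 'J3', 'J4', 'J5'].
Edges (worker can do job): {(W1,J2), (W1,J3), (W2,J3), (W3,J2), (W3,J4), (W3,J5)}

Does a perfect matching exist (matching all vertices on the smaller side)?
Yes, perfect matching exists (size 3)

Perfect matching: {(W1,J2), (W2,J3), (W3,J5)}
All 3 vertices on the smaller side are matched.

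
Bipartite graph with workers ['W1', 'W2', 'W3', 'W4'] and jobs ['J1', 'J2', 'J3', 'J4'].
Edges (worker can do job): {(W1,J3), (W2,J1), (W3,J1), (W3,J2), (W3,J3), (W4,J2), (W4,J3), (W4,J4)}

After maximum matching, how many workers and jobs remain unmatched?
Unmatched: 0 workers, 0 jobs

Maximum matching size: 4
Workers: 4 total, 4 matched, 0 unmatched
Jobs: 4 total, 4 matched, 0 unmatched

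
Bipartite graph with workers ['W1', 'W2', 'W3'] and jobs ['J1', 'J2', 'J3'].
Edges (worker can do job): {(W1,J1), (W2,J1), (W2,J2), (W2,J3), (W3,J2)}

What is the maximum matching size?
Maximum matching size = 3

Maximum matching: {(W1,J1), (W2,J3), (W3,J2)}
Size: 3

This assigns 3 workers to 3 distinct jobs.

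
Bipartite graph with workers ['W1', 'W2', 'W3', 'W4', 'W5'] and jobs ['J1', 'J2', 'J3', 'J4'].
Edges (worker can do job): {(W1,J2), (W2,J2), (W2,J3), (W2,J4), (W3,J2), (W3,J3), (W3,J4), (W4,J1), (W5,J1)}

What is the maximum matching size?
Maximum matching size = 4

Maximum matching: {(W1,J2), (W2,J3), (W3,J4), (W5,J1)}
Size: 4

This assigns 4 workers to 4 distinct jobs.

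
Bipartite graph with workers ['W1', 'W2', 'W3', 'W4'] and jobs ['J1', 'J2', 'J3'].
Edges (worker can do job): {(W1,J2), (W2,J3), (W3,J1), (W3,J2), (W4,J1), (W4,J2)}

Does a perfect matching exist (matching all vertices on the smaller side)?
Yes, perfect matching exists (size 3)

Perfect matching: {(W2,J3), (W3,J1), (W4,J2)}
All 3 vertices on the smaller side are matched.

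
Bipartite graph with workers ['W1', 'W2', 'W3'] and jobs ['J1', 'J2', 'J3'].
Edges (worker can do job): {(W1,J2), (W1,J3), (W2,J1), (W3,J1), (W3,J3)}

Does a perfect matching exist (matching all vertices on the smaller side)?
Yes, perfect matching exists (size 3)

Perfect matching: {(W1,J2), (W2,J1), (W3,J3)}
All 3 vertices on the smaller side are matched.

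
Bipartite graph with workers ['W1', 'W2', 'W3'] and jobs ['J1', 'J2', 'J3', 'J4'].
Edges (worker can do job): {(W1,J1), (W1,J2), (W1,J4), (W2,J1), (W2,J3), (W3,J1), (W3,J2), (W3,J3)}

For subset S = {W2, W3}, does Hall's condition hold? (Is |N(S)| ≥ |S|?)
Yes: |N(S)| = 3, |S| = 2

Subset S = {W2, W3}
Neighbors N(S) = {J1, J2, J3}

|N(S)| = 3, |S| = 2
Hall's condition: |N(S)| ≥ |S| is satisfied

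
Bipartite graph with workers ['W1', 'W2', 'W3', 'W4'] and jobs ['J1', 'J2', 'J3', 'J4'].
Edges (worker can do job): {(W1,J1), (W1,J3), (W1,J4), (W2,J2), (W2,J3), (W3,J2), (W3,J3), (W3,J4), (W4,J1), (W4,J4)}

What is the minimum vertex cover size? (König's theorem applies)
Minimum vertex cover size = 4

By König's theorem: in bipartite graphs,
min vertex cover = max matching = 4

Maximum matching has size 4, so minimum vertex cover also has size 4.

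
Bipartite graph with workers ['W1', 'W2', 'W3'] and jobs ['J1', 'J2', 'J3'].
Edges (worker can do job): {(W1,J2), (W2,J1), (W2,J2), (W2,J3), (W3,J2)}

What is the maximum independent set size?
Maximum independent set = 4

By König's theorem:
- Min vertex cover = Max matching = 2
- Max independent set = Total vertices - Min vertex cover
- Max independent set = 6 - 2 = 4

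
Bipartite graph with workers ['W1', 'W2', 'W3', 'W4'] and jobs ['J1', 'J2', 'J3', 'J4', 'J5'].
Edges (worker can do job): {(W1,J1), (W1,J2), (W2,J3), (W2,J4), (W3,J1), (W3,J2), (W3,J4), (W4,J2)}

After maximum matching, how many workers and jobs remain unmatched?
Unmatched: 0 workers, 1 jobs

Maximum matching size: 4
Workers: 4 total, 4 matched, 0 unmatched
Jobs: 5 total, 4 matched, 1 unmatched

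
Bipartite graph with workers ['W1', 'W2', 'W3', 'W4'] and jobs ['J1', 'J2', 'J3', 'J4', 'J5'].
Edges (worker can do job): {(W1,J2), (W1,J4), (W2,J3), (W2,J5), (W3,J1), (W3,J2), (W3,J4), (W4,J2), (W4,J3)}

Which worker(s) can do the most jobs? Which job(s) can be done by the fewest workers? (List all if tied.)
Most versatile: W3 (3 jobs); Least covered: J1, J5 (1 workers)

Worker degrees (jobs they can do): W1:2, W2:2, W3:3, W4:2
Job degrees (workers who can do it): J1:1, J2:3, J3:2, J4:2, J5:1

Maximum worker degree is 3, achieved by: W3
Minimum job degree is 1, achieved by: J1, J5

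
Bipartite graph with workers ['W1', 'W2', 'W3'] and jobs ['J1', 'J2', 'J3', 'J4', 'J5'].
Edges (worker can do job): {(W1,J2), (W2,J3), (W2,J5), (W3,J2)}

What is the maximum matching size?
Maximum matching size = 2

Maximum matching: {(W2,J3), (W3,J2)}
Size: 2

This assigns 2 workers to 2 distinct jobs.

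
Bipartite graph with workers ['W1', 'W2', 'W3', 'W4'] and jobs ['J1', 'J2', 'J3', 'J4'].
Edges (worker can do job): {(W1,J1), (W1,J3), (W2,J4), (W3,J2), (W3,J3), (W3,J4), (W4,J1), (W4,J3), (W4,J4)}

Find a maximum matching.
Matching: {(W1,J3), (W2,J4), (W3,J2), (W4,J1)}

Maximum matching (size 4):
  W1 → J3
  W2 → J4
  W3 → J2
  W4 → J1

Each worker is assigned to at most one job, and each job to at most one worker.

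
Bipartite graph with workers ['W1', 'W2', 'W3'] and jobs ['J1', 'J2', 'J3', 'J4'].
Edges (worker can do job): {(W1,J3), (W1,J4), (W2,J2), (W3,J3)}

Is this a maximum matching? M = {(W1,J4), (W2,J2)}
No, size 2 is not maximum

Proposed matching has size 2.
Maximum matching size for this graph: 3.

This is NOT maximum - can be improved to size 3.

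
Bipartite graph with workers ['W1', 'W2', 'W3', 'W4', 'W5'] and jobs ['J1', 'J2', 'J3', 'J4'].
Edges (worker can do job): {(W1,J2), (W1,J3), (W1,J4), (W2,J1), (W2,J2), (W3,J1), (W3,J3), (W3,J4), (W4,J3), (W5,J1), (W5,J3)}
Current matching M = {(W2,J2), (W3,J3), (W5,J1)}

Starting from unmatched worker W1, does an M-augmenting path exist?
Yes: W1 → J3 → W3 → J4

An M-augmenting path alternates non-matching / matching edges, starting and ending at unmatched vertices.
Path: W1 → J3 → W3 → J4
(J4 is unmatched in M, so the path is augmenting.)
Flipping edges along this path would increase |M| from 3 to 4.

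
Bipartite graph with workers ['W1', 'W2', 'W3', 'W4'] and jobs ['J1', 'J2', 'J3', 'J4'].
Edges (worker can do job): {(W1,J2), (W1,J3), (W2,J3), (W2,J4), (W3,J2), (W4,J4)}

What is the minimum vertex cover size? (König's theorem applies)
Minimum vertex cover size = 3

By König's theorem: in bipartite graphs,
min vertex cover = max matching = 3

Maximum matching has size 3, so minimum vertex cover also has size 3.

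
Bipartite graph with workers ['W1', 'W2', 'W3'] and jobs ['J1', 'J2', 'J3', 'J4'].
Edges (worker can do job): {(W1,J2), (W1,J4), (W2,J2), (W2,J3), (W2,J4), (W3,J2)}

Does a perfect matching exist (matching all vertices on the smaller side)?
Yes, perfect matching exists (size 3)

Perfect matching: {(W1,J4), (W2,J3), (W3,J2)}
All 3 vertices on the smaller side are matched.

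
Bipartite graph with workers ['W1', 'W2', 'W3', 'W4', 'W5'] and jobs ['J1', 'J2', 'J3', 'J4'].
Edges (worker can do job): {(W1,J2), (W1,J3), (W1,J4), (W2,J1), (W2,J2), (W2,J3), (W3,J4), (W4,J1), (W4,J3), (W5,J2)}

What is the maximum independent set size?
Maximum independent set = 5

By König's theorem:
- Min vertex cover = Max matching = 4
- Max independent set = Total vertices - Min vertex cover
- Max independent set = 9 - 4 = 5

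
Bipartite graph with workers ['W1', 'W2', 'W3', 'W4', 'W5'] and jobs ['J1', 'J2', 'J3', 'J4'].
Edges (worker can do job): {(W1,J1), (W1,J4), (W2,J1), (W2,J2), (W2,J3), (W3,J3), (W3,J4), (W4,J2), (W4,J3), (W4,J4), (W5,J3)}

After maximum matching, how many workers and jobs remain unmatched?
Unmatched: 1 workers, 0 jobs

Maximum matching size: 4
Workers: 5 total, 4 matched, 1 unmatched
Jobs: 4 total, 4 matched, 0 unmatched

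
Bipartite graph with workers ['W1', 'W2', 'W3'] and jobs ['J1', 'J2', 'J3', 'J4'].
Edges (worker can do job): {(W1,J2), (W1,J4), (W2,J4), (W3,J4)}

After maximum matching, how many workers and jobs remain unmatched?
Unmatched: 1 workers, 2 jobs

Maximum matching size: 2
Workers: 3 total, 2 matched, 1 unmatched
Jobs: 4 total, 2 matched, 2 unmatched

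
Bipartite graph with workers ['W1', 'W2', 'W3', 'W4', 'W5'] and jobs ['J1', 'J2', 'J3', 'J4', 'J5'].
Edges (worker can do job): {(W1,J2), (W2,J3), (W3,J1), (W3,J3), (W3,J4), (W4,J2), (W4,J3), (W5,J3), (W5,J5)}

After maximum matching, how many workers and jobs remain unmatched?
Unmatched: 1 workers, 1 jobs

Maximum matching size: 4
Workers: 5 total, 4 matched, 1 unmatched
Jobs: 5 total, 4 matched, 1 unmatched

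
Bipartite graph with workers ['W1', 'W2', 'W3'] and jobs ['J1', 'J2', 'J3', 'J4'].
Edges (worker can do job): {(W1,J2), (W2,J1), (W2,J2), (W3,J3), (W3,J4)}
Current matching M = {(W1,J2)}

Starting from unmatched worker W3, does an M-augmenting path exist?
Yes: W3 → J3

An M-augmenting path alternates non-matching / matching edges, starting and ending at unmatched vertices.
Path: W3 → J3
(J3 is unmatched in M, so the path is augmenting.)
Flipping edges along this path would increase |M| from 1 to 2.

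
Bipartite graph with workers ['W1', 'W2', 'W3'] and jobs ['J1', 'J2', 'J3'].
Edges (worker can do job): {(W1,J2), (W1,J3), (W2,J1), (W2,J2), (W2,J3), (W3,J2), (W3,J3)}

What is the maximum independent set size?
Maximum independent set = 3

By König's theorem:
- Min vertex cover = Max matching = 3
- Max independent set = Total vertices - Min vertex cover
- Max independent set = 6 - 3 = 3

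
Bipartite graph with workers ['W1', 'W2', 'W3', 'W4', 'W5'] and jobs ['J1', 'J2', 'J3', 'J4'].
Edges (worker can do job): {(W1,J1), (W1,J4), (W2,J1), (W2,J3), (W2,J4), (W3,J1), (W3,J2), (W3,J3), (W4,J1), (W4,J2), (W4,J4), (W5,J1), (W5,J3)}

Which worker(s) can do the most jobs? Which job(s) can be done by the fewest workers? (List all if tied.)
Most versatile: W2, W3, W4 (3 jobs); Least covered: J2 (2 workers)

Worker degrees (jobs they can do): W1:2, W2:3, W3:3, W4:3, W5:2
Job degrees (workers who can do it): J1:5, J2:2, J3:3, J4:3

Maximum worker degree is 3, achieved by: W2, W3, W4
Minimum job degree is 2, achieved by: J2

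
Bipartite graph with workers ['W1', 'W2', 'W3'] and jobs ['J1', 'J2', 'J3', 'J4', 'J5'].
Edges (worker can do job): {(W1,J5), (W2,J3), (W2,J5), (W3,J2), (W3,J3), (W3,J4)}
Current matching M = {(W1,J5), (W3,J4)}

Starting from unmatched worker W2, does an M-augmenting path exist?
Yes: W2 → J3

An M-augmenting path alternates non-matching / matching edges, starting and ending at unmatched vertices.
Path: W2 → J3
(J3 is unmatched in M, so the path is augmenting.)
Flipping edges along this path would increase |M| from 2 to 3.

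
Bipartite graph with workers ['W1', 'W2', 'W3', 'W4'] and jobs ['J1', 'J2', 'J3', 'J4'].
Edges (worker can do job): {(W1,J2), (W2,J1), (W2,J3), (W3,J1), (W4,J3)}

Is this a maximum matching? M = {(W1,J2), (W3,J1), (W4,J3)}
Yes, size 3 is maximum

Proposed matching has size 3.
Maximum matching size for this graph: 3.

This is a maximum matching.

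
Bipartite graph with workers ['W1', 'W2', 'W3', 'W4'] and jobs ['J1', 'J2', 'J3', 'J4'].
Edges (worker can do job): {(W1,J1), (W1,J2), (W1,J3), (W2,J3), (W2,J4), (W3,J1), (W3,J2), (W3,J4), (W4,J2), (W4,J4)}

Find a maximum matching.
Matching: {(W1,J3), (W2,J4), (W3,J1), (W4,J2)}

Maximum matching (size 4):
  W1 → J3
  W2 → J4
  W3 → J1
  W4 → J2

Each worker is assigned to at most one job, and each job to at most one worker.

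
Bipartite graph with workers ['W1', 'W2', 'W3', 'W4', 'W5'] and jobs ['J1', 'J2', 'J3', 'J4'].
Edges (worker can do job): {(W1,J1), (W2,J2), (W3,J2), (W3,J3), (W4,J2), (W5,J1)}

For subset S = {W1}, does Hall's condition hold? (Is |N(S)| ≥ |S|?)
Yes: |N(S)| = 1, |S| = 1

Subset S = {W1}
Neighbors N(S) = {J1}

|N(S)| = 1, |S| = 1
Hall's condition: |N(S)| ≥ |S| is satisfied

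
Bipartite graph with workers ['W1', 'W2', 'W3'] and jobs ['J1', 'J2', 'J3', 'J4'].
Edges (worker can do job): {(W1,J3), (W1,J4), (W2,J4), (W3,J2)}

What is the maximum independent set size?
Maximum independent set = 4

By König's theorem:
- Min vertex cover = Max matching = 3
- Max independent set = Total vertices - Min vertex cover
- Max independent set = 7 - 3 = 4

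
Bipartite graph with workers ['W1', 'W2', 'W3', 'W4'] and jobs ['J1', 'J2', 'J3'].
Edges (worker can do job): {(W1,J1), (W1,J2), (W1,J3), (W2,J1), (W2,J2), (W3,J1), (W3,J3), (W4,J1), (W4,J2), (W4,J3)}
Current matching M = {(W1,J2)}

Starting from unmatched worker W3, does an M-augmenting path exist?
Yes: W3 → J3

An M-augmenting path alternates non-matching / matching edges, starting and ending at unmatched vertices.
Path: W3 → J3
(J3 is unmatched in M, so the path is augmenting.)
Flipping edges along this path would increase |M| from 1 to 2.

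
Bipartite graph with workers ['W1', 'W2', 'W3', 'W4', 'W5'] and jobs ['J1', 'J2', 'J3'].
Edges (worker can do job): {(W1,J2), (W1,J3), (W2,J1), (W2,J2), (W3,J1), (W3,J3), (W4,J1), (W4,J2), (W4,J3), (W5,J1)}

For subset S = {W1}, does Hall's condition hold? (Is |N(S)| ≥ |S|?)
Yes: |N(S)| = 2, |S| = 1

Subset S = {W1}
Neighbors N(S) = {J2, J3}

|N(S)| = 2, |S| = 1
Hall's condition: |N(S)| ≥ |S| is satisfied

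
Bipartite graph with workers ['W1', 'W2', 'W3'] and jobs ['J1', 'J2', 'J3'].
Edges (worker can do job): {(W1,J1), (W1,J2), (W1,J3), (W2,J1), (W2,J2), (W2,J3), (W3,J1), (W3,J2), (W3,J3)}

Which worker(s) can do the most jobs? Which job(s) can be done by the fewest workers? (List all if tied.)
Most versatile: W1, W2, W3 (3 jobs); Least covered: J1, J2, J3 (3 workers)

Worker degrees (jobs they can do): W1:3, W2:3, W3:3
Job degrees (workers who can do it): J1:3, J2:3, J3:3

Maximum worker degree is 3, achieved by: W1, W2, W3
Minimum job degree is 3, achieved by: J1, J2, J3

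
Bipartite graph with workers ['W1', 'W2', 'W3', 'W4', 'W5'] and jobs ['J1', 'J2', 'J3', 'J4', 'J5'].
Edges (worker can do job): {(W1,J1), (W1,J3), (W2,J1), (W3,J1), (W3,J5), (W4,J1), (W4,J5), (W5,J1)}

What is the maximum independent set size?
Maximum independent set = 7

By König's theorem:
- Min vertex cover = Max matching = 3
- Max independent set = Total vertices - Min vertex cover
- Max independent set = 10 - 3 = 7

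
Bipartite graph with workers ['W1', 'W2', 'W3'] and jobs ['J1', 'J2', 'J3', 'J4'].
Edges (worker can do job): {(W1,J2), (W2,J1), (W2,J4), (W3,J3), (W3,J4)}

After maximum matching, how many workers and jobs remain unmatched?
Unmatched: 0 workers, 1 jobs

Maximum matching size: 3
Workers: 3 total, 3 matched, 0 unmatched
Jobs: 4 total, 3 matched, 1 unmatched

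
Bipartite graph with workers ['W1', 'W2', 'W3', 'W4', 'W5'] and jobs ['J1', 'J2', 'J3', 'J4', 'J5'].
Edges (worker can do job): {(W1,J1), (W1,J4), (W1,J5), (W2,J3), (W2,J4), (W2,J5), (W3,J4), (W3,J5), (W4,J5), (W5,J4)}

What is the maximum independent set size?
Maximum independent set = 6

By König's theorem:
- Min vertex cover = Max matching = 4
- Max independent set = Total vertices - Min vertex cover
- Max independent set = 10 - 4 = 6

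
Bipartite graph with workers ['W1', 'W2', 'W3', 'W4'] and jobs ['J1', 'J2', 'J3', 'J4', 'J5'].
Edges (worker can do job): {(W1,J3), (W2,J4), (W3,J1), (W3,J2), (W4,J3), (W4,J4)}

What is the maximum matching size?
Maximum matching size = 3

Maximum matching: {(W1,J3), (W3,J2), (W4,J4)}
Size: 3

This assigns 3 workers to 3 distinct jobs.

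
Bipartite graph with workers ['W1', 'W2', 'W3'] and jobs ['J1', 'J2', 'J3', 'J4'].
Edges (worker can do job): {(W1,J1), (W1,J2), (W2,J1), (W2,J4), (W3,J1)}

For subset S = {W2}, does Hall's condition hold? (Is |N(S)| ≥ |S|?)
Yes: |N(S)| = 2, |S| = 1

Subset S = {W2}
Neighbors N(S) = {J1, J4}

|N(S)| = 2, |S| = 1
Hall's condition: |N(S)| ≥ |S| is satisfied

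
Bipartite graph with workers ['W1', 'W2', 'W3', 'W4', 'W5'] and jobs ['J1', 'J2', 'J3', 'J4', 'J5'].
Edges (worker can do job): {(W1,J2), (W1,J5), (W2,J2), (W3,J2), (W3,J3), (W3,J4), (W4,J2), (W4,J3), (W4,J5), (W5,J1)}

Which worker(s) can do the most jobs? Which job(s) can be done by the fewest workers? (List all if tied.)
Most versatile: W3, W4 (3 jobs); Least covered: J1, J4 (1 workers)

Worker degrees (jobs they can do): W1:2, W2:1, W3:3, W4:3, W5:1
Job degrees (workers who can do it): J1:1, J2:4, J3:2, J4:1, J5:2

Maximum worker degree is 3, achieved by: W3, W4
Minimum job degree is 1, achieved by: J1, J4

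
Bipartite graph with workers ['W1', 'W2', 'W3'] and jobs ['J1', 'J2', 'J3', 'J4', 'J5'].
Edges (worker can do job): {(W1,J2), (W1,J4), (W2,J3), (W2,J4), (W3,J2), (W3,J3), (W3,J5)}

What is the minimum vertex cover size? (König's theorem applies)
Minimum vertex cover size = 3

By König's theorem: in bipartite graphs,
min vertex cover = max matching = 3

Maximum matching has size 3, so minimum vertex cover also has size 3.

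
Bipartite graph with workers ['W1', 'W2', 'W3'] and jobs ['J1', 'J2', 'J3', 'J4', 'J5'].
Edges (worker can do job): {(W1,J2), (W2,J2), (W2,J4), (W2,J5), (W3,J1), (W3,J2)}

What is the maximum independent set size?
Maximum independent set = 5

By König's theorem:
- Min vertex cover = Max matching = 3
- Max independent set = Total vertices - Min vertex cover
- Max independent set = 8 - 3 = 5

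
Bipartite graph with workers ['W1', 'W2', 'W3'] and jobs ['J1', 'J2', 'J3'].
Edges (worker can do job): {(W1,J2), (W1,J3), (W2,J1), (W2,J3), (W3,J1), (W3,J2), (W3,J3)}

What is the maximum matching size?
Maximum matching size = 3

Maximum matching: {(W1,J2), (W2,J1), (W3,J3)}
Size: 3

This assigns 3 workers to 3 distinct jobs.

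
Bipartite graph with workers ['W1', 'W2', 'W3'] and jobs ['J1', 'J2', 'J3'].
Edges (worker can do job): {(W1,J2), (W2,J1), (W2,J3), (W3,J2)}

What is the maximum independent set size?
Maximum independent set = 4

By König's theorem:
- Min vertex cover = Max matching = 2
- Max independent set = Total vertices - Min vertex cover
- Max independent set = 6 - 2 = 4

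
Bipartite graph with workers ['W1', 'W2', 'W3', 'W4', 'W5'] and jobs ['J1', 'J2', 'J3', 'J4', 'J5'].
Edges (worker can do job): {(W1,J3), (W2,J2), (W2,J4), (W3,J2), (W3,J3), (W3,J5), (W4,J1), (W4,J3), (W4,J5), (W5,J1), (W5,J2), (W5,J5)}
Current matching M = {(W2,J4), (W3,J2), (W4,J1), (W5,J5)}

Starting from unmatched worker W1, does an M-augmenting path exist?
Yes: W1 → J3

An M-augmenting path alternates non-matching / matching edges, starting and ending at unmatched vertices.
Path: W1 → J3
(J3 is unmatched in M, so the path is augmenting.)
Flipping edges along this path would increase |M| from 4 to 5.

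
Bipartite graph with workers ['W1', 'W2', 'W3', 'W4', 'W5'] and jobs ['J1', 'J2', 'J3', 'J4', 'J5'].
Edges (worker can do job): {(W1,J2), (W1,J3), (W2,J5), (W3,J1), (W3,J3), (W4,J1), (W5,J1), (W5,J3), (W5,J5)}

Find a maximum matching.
Matching: {(W1,J2), (W3,J3), (W4,J1), (W5,J5)}

Maximum matching (size 4):
  W1 → J2
  W3 → J3
  W4 → J1
  W5 → J5

Each worker is assigned to at most one job, and each job to at most one worker.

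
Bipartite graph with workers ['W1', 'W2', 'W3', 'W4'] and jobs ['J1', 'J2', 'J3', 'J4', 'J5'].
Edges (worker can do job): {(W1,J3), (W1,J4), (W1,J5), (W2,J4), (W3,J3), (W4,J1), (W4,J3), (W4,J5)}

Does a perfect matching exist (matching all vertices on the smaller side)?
Yes, perfect matching exists (size 4)

Perfect matching: {(W1,J5), (W2,J4), (W3,J3), (W4,J1)}
All 4 vertices on the smaller side are matched.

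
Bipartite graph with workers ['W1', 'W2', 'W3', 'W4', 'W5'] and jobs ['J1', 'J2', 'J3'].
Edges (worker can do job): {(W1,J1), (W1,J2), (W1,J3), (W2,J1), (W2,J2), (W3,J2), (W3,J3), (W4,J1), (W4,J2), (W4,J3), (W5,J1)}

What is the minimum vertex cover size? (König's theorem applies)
Minimum vertex cover size = 3

By König's theorem: in bipartite graphs,
min vertex cover = max matching = 3

Maximum matching has size 3, so minimum vertex cover also has size 3.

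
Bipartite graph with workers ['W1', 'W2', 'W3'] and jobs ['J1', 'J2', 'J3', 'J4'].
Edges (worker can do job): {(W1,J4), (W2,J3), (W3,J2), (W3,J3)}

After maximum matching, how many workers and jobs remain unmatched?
Unmatched: 0 workers, 1 jobs

Maximum matching size: 3
Workers: 3 total, 3 matched, 0 unmatched
Jobs: 4 total, 3 matched, 1 unmatched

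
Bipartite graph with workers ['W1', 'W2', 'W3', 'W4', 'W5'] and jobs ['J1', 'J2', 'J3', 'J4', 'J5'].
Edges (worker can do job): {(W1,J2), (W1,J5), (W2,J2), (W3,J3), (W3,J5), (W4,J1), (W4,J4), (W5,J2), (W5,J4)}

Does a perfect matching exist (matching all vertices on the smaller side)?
Yes, perfect matching exists (size 5)

Perfect matching: {(W1,J5), (W2,J2), (W3,J3), (W4,J1), (W5,J4)}
All 5 vertices on the smaller side are matched.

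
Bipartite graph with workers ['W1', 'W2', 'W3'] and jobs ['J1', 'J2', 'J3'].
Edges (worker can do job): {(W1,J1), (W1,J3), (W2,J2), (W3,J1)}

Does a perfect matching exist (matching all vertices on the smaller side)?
Yes, perfect matching exists (size 3)

Perfect matching: {(W1,J3), (W2,J2), (W3,J1)}
All 3 vertices on the smaller side are matched.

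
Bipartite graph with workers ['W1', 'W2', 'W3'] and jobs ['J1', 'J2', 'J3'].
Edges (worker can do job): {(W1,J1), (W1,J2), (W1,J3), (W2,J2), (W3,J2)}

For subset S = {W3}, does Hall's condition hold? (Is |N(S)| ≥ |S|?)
Yes: |N(S)| = 1, |S| = 1

Subset S = {W3}
Neighbors N(S) = {J2}

|N(S)| = 1, |S| = 1
Hall's condition: |N(S)| ≥ |S| is satisfied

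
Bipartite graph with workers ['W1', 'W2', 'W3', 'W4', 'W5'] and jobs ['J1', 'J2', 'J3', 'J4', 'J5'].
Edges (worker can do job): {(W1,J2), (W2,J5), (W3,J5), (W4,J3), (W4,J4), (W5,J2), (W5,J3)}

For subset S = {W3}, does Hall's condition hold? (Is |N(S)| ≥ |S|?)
Yes: |N(S)| = 1, |S| = 1

Subset S = {W3}
Neighbors N(S) = {J5}

|N(S)| = 1, |S| = 1
Hall's condition: |N(S)| ≥ |S| is satisfied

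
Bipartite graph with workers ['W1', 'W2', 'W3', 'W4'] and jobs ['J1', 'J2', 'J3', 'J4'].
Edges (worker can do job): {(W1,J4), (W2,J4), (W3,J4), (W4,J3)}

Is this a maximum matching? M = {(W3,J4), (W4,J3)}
Yes, size 2 is maximum

Proposed matching has size 2.
Maximum matching size for this graph: 2.

This is a maximum matching.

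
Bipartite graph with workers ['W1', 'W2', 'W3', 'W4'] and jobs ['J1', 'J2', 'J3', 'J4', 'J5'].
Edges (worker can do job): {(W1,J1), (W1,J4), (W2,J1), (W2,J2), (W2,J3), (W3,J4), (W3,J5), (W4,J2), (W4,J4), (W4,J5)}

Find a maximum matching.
Matching: {(W1,J1), (W2,J3), (W3,J5), (W4,J4)}

Maximum matching (size 4):
  W1 → J1
  W2 → J3
  W3 → J5
  W4 → J4

Each worker is assigned to at most one job, and each job to at most one worker.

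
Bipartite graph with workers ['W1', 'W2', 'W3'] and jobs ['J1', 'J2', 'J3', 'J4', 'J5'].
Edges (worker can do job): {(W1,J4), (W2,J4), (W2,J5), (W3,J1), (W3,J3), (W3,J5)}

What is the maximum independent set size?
Maximum independent set = 5

By König's theorem:
- Min vertex cover = Max matching = 3
- Max independent set = Total vertices - Min vertex cover
- Max independent set = 8 - 3 = 5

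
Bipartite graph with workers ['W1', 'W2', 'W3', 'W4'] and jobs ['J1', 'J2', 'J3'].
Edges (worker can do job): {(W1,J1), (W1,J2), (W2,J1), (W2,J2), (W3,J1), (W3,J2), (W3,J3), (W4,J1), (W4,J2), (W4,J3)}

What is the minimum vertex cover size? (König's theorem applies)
Minimum vertex cover size = 3

By König's theorem: in bipartite graphs,
min vertex cover = max matching = 3

Maximum matching has size 3, so minimum vertex cover also has size 3.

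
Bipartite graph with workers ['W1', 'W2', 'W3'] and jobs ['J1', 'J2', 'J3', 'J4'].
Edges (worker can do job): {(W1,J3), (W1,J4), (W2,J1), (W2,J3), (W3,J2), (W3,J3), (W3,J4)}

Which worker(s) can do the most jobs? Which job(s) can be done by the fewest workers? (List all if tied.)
Most versatile: W3 (3 jobs); Least covered: J1, J2 (1 workers)

Worker degrees (jobs they can do): W1:2, W2:2, W3:3
Job degrees (workers who can do it): J1:1, J2:1, J3:3, J4:2

Maximum worker degree is 3, achieved by: W3
Minimum job degree is 1, achieved by: J1, J2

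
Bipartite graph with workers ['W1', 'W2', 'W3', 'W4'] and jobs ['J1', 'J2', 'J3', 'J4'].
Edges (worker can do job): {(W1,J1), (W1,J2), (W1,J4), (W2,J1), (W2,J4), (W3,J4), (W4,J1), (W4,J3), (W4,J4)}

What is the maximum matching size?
Maximum matching size = 4

Maximum matching: {(W1,J2), (W2,J1), (W3,J4), (W4,J3)}
Size: 4

This assigns 4 workers to 4 distinct jobs.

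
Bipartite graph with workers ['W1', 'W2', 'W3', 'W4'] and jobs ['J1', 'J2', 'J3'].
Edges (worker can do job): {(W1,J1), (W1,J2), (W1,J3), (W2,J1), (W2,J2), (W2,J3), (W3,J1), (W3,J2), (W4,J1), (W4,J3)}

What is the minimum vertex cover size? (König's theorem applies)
Minimum vertex cover size = 3

By König's theorem: in bipartite graphs,
min vertex cover = max matching = 3

Maximum matching has size 3, so minimum vertex cover also has size 3.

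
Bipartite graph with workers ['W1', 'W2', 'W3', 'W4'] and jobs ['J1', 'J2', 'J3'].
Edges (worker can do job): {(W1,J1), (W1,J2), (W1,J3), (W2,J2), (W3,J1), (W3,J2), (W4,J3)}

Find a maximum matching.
Matching: {(W1,J1), (W3,J2), (W4,J3)}

Maximum matching (size 3):
  W1 → J1
  W3 → J2
  W4 → J3

Each worker is assigned to at most one job, and each job to at most one worker.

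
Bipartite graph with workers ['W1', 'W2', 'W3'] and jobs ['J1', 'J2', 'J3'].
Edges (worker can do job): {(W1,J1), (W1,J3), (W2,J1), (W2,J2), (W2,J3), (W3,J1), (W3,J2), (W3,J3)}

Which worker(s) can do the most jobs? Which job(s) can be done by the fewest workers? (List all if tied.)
Most versatile: W2, W3 (3 jobs); Least covered: J2 (2 workers)

Worker degrees (jobs they can do): W1:2, W2:3, W3:3
Job degrees (workers who can do it): J1:3, J2:2, J3:3

Maximum worker degree is 3, achieved by: W2, W3
Minimum job degree is 2, achieved by: J2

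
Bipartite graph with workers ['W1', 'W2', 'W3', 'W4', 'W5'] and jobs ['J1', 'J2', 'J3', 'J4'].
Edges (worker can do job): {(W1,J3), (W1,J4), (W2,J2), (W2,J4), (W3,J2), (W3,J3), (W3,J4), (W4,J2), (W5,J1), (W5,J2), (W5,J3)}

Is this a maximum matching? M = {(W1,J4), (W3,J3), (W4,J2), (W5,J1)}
Yes, size 4 is maximum

Proposed matching has size 4.
Maximum matching size for this graph: 4.

This is a maximum matching.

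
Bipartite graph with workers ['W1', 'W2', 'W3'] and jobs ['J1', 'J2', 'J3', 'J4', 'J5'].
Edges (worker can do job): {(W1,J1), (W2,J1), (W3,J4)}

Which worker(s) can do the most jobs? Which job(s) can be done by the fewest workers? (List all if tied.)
Most versatile: W1, W2, W3 (1 jobs); Least covered: J2, J3, J5 (0 workers)

Worker degrees (jobs they can do): W1:1, W2:1, W3:1
Job degrees (workers who can do it): J1:2, J2:0, J3:0, J4:1, J5:0

Maximum worker degree is 1, achieved by: W1, W2, W3
Minimum job degree is 0, achieved by: J2, J3, J5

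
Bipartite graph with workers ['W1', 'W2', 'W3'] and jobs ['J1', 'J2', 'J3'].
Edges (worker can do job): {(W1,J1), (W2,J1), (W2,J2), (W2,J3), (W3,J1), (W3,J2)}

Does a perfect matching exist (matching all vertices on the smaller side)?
Yes, perfect matching exists (size 3)

Perfect matching: {(W1,J1), (W2,J3), (W3,J2)}
All 3 vertices on the smaller side are matched.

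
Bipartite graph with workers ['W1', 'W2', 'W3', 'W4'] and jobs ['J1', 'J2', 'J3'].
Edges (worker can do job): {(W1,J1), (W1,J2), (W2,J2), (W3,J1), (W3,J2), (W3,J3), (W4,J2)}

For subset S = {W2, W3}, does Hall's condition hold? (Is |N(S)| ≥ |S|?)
Yes: |N(S)| = 3, |S| = 2

Subset S = {W2, W3}
Neighbors N(S) = {J1, J2, J3}

|N(S)| = 3, |S| = 2
Hall's condition: |N(S)| ≥ |S| is satisfied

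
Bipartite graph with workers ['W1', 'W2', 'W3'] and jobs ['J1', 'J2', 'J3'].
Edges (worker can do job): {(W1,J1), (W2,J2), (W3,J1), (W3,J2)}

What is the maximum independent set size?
Maximum independent set = 4

By König's theorem:
- Min vertex cover = Max matching = 2
- Max independent set = Total vertices - Min vertex cover
- Max independent set = 6 - 2 = 4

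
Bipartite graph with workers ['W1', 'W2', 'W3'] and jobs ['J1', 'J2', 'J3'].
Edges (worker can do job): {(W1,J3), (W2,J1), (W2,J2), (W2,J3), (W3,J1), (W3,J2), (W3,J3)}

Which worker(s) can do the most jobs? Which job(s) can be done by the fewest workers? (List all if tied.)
Most versatile: W2, W3 (3 jobs); Least covered: J1, J2 (2 workers)

Worker degrees (jobs they can do): W1:1, W2:3, W3:3
Job degrees (workers who can do it): J1:2, J2:2, J3:3

Maximum worker degree is 3, achieved by: W2, W3
Minimum job degree is 2, achieved by: J1, J2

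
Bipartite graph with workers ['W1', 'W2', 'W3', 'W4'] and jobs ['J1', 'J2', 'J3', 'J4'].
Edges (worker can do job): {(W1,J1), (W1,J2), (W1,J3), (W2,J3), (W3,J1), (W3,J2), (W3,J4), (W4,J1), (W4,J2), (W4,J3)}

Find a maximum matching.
Matching: {(W1,J1), (W2,J3), (W3,J4), (W4,J2)}

Maximum matching (size 4):
  W1 → J1
  W2 → J3
  W3 → J4
  W4 → J2

Each worker is assigned to at most one job, and each job to at most one worker.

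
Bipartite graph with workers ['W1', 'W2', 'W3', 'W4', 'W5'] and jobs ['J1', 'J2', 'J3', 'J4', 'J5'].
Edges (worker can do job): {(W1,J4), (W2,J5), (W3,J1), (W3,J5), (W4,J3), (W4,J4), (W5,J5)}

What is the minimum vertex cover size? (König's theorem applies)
Minimum vertex cover size = 4

By König's theorem: in bipartite graphs,
min vertex cover = max matching = 4

Maximum matching has size 4, so minimum vertex cover also has size 4.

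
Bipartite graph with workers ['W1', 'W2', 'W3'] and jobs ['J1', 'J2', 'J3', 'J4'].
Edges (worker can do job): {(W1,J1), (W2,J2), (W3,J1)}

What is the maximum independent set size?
Maximum independent set = 5

By König's theorem:
- Min vertex cover = Max matching = 2
- Max independent set = Total vertices - Min vertex cover
- Max independent set = 7 - 2 = 5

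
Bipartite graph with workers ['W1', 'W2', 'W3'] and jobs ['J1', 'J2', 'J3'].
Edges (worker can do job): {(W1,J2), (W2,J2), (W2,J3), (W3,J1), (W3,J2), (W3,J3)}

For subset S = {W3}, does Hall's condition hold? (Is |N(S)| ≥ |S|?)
Yes: |N(S)| = 3, |S| = 1

Subset S = {W3}
Neighbors N(S) = {J1, J2, J3}

|N(S)| = 3, |S| = 1
Hall's condition: |N(S)| ≥ |S| is satisfied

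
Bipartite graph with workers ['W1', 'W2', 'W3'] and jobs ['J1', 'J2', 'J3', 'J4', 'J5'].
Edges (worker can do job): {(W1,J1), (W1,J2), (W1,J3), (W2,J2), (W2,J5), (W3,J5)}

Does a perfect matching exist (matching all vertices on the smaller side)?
Yes, perfect matching exists (size 3)

Perfect matching: {(W1,J3), (W2,J2), (W3,J5)}
All 3 vertices on the smaller side are matched.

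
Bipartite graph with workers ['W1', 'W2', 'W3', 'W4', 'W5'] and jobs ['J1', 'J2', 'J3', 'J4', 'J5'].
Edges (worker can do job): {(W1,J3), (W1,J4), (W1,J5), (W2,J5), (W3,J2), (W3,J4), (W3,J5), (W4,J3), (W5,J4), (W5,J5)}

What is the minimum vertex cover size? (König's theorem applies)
Minimum vertex cover size = 4

By König's theorem: in bipartite graphs,
min vertex cover = max matching = 4

Maximum matching has size 4, so minimum vertex cover also has size 4.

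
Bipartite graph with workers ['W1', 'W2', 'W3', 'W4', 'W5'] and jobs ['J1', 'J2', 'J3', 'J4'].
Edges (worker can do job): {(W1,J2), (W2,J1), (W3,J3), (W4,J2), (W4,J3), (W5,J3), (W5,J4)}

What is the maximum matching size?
Maximum matching size = 4

Maximum matching: {(W2,J1), (W3,J3), (W4,J2), (W5,J4)}
Size: 4

This assigns 4 workers to 4 distinct jobs.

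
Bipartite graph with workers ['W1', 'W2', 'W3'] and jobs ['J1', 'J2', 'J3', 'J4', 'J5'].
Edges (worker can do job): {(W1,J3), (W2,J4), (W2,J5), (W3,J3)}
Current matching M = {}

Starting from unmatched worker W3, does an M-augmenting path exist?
Yes: W3 → J3

An M-augmenting path alternates non-matching / matching edges, starting and ending at unmatched vertices.
Path: W3 → J3
(J3 is unmatched in M, so the path is augmenting.)
Flipping edges along this path would increase |M| from 0 to 1.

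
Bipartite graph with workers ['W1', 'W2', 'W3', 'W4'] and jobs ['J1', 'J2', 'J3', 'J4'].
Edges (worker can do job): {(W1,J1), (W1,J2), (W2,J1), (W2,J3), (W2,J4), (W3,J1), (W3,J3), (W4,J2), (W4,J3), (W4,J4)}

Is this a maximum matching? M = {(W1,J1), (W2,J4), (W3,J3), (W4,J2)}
Yes, size 4 is maximum

Proposed matching has size 4.
Maximum matching size for this graph: 4.

This is a maximum matching.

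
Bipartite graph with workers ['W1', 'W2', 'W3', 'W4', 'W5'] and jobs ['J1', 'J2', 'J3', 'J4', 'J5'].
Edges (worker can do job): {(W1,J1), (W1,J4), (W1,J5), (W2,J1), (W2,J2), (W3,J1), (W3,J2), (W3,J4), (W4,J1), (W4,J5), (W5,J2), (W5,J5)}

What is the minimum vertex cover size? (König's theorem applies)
Minimum vertex cover size = 4

By König's theorem: in bipartite graphs,
min vertex cover = max matching = 4

Maximum matching has size 4, so minimum vertex cover also has size 4.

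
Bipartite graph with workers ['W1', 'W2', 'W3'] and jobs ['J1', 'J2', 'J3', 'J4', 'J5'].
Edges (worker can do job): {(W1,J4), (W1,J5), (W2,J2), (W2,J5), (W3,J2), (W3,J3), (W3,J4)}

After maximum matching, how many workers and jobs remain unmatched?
Unmatched: 0 workers, 2 jobs

Maximum matching size: 3
Workers: 3 total, 3 matched, 0 unmatched
Jobs: 5 total, 3 matched, 2 unmatched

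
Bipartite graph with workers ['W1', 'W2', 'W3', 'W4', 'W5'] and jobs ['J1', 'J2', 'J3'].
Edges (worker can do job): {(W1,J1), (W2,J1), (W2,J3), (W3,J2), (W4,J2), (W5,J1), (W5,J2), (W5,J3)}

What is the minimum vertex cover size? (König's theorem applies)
Minimum vertex cover size = 3

By König's theorem: in bipartite graphs,
min vertex cover = max matching = 3

Maximum matching has size 3, so minimum vertex cover also has size 3.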